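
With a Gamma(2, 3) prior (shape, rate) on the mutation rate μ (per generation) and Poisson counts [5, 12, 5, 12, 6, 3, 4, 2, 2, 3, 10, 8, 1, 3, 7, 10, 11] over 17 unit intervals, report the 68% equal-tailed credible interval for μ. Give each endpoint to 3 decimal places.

Posterior: Gamma(2+104, 3+17) = Gamma(106, 20) (shape, rate).
Equal-tailed 68% interval: Gamma(106, 20) quantiles at 0.16 and 0.84.
Posterior mean ≈ 5.300, SD ≈ 0.515; a Normal approximation gives roughly [4.788, 5.812].
Exact: lower = 4.789; upper = 5.811.

[4.789, 5.811]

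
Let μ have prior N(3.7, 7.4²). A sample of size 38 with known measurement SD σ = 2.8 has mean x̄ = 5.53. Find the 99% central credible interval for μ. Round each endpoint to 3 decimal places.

Posterior precision = 1/7.4² + 38/2.8² = 0.0183 + 4.8469 = 4.8652, so posterior SD = 0.4534.
Posterior mean = (3.7/7.4² + 38·5.53/2.8²) / 4.8652 = 5.5231.
Interval: 5.5231 ± 2.576 × 0.4534 → [4.355, 6.691].

[4.355, 6.691]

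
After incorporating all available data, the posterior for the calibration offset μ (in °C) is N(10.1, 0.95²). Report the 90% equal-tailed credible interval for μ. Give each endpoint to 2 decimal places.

The posterior is symmetric, so the 90% equal-tailed interval is μ = 10.1 ± z·0.95 with z = 1.645.
Half-width: 1.645 × 0.95 = 1.56.
10.1 − 1.56 = 8.54; 10.1 + 1.56 = 11.66.

[8.54, 11.66]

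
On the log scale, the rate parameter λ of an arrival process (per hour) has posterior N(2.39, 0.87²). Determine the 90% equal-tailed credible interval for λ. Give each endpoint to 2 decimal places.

[2.61, 45.65]

On the log scale the 90% interval is 2.39 ± 1.645 × 0.87 = [0.9590, 3.8210].
Exponentiate: [e^0.9590, e^3.8210] = [2.61, 45.65].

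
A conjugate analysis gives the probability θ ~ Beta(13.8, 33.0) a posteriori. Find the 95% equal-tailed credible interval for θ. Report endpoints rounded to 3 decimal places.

Posterior: Beta(13.8, 33.0).
Equal-tailed 95% interval: the 0.025 and 0.975 quantiles of Beta(13.8, 33.0).
Posterior mean ≈ 0.295, SD ≈ 0.066; a Normal approximation gives roughly [0.166, 0.424].
Exact: F⁻¹(0.025) = 0.175; F⁻¹(0.975) = 0.432.

[0.175, 0.432]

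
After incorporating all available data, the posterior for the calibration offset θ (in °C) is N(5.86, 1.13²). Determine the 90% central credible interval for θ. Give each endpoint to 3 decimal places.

[4.001, 7.719]

The posterior is symmetric, so the 90% equal-tailed interval is θ = 5.86 ± z·1.13 with z = 1.645.
Half-width: 1.645 × 1.13 = 1.859.
5.86 − 1.859 = 4.001; 5.86 + 1.859 = 7.719.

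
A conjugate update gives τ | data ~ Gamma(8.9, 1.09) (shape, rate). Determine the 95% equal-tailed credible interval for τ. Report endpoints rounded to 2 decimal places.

Posterior: Gamma(shape 8.9, rate 1.09).
Equal-tailed 95% interval: Gamma(8.9, 1.09) quantiles at 0.025 and 0.975.
Posterior mean ≈ 8.17, SD ≈ 2.74; a Normal approximation gives roughly [2.80, 13.53].
Exact: lower = 3.71; upper = 14.34.

[3.71, 14.34]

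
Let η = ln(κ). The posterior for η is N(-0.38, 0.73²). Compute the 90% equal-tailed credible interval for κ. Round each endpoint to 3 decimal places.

On the log scale the 90% interval is -0.38 ± 1.645 × 0.73 = [-1.5807, 0.8207].
Exponentiate: [e^-1.5807, e^0.8207] = [0.206, 2.272].

[0.206, 2.272]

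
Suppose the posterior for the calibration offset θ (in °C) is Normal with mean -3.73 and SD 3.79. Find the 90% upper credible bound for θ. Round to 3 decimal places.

Need U with P(θ ≤ U) = 0.90: U = -3.73 + z_{0.1}·3.79.
z = 1.282; U = -3.73 + 1.282 × 3.79 = 1.127.

1.127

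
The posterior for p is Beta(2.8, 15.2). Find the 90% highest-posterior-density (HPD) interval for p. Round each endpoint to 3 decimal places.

The posterior is unimodal and skewed, so the HPD interval has equal density at both endpoints and is the shortest 90% interval.
Solving f(0.026) = f(0.279) with F(0.279) − F(0.026) = 0.90 gives [0.026, 0.279].
For comparison, the equal-tailed interval is [0.044, 0.312]; the HPD is narrower and shifted toward the mode.

[0.026, 0.279]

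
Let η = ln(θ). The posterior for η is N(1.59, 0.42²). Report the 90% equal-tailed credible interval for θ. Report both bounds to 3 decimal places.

On the log scale the 90% interval is 1.59 ± 1.645 × 0.42 = [0.8992, 2.2808].
Exponentiate: [e^0.8992, e^2.2808] = [2.458, 9.785].

[2.458, 9.785]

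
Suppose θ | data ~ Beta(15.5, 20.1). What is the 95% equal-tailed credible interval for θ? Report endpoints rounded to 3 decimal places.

Posterior: Beta(15.5, 20.1).
Equal-tailed 95% interval: the 0.025 and 0.975 quantiles of Beta(15.5, 20.1).
Posterior mean ≈ 0.435, SD ≈ 0.082; a Normal approximation gives roughly [0.275, 0.596].
Exact: F⁻¹(0.025) = 0.279; F⁻¹(0.975) = 0.598.

[0.279, 0.598]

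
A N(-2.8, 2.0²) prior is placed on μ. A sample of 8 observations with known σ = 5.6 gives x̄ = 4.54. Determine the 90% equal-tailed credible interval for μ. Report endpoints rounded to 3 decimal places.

[-1.407, 3.221]

Posterior precision = 1/2.0² + 8/5.6² = 0.2500 + 0.2551 = 0.5051, so posterior SD = 1.4071.
Posterior mean = (-2.8/2.0² + 8·4.54/5.6²) / 0.5051 = 0.9071.
Interval: 0.9071 ± 1.645 × 1.4071 → [-1.407, 3.221].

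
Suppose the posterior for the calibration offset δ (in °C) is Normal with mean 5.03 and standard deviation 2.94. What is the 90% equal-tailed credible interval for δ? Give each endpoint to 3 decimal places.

The posterior is symmetric, so the 90% equal-tailed interval is δ = 5.03 ± z·2.94 with z = 1.645.
Half-width: 1.645 × 2.94 = 4.836.
5.03 − 4.836 = 0.194; 5.03 + 4.836 = 9.866.

[0.194, 9.866]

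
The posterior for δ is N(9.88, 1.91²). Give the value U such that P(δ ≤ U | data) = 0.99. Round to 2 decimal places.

Need U with P(δ ≤ U) = 0.99: U = 9.88 + z_{0.01}·1.91.
z = 2.326; U = 9.88 + 2.326 × 1.91 = 14.32.

14.32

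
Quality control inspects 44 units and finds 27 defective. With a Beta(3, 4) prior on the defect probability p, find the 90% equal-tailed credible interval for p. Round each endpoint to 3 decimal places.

[0.474, 0.699]

Posterior: Beta(3+27, 4+17) = Beta(30, 21).
Equal-tailed 90% interval: the 0.05 and 0.95 quantiles of Beta(30, 21).
Posterior mean ≈ 0.588, SD ≈ 0.068; a Normal approximation gives roughly [0.476, 0.700].
Exact: F⁻¹(0.05) = 0.474; F⁻¹(0.95) = 0.699.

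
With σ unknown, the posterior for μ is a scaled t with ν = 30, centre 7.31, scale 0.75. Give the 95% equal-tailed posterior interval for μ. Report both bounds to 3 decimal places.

[5.778, 8.842]

The t_30 distribution is symmetric; the 95% interval is 7.31 ± t·0.75 with t_{0.975,30} = 2.042.
Half-width: 2.042 × 0.75 = 1.532.
7.31 − 1.532 = 5.778; 7.31 + 1.532 = 8.842.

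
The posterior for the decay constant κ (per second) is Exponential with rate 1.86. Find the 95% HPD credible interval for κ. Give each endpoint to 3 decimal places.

[0.000, 1.611]

The exponential density is strictly decreasing on [0, ∞), so the HPD interval is anchored at 0: [0, q] with P(κ ≤ q) = 0.95.
q = −ln(1 − 0.95) / 1.86 = 2.9957 / 1.86 = 1.611.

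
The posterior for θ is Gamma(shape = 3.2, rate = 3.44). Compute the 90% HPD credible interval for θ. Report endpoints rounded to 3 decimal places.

[0.155, 1.680]

The posterior is unimodal and skewed, so the HPD interval has equal density at both endpoints and is the shortest 90% interval.
Solving f(0.155) = f(1.680) with F(1.680) − F(0.155) = 0.90 gives [0.155, 1.680].
For comparison, the equal-tailed interval is [0.268, 1.917]; the HPD is narrower and shifted toward the mode.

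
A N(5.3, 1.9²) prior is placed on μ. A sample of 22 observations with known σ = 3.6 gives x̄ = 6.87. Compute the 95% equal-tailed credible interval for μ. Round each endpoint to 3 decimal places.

[5.255, 8.045]

Posterior precision = 1/1.9² + 22/3.6² = 0.2770 + 1.6975 = 1.9745, so posterior SD = 0.7117.
Posterior mean = (5.3/1.9² + 22·6.87/3.6²) / 1.9745 = 6.6497.
Interval: 6.6497 ± 1.960 × 0.7117 → [5.255, 8.045].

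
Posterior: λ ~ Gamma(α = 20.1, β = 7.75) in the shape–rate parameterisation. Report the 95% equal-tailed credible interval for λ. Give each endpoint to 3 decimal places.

Posterior: Gamma(shape 20.1, rate 7.75).
Equal-tailed 95% interval: Gamma(20.1, 7.75) quantiles at 0.025 and 0.975.
Posterior mean ≈ 2.594, SD ≈ 0.578; a Normal approximation gives roughly [1.460, 3.727].
Exact: lower = 1.586; upper = 3.844.

[1.586, 3.844]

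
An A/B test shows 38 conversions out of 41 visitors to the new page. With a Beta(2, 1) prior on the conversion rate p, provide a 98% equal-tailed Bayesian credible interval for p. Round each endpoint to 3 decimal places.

[0.785, 0.980]

Posterior: Beta(2+38, 1+3) = Beta(40, 4).
Equal-tailed 98% interval: the 0.01 and 0.99 quantiles of Beta(40, 4).
Posterior mean ≈ 0.909, SD ≈ 0.043; a Normal approximation gives roughly [0.809, 1.009].
Exact: F⁻¹(0.01) = 0.785; F⁻¹(0.99) = 0.980.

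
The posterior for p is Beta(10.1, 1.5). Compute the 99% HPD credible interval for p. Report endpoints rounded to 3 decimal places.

The posterior is unimodal and skewed, so the HPD interval has equal density at both endpoints and is the shortest 99% interval.
Solving f(0.578) = f(1.000) with F(1.000) − F(0.578) = 0.99 gives [0.578, 1.000].
For comparison, the equal-tailed interval is [0.537, 0.997]; the HPD is narrower and shifted toward the mode.

[0.578, 1.000]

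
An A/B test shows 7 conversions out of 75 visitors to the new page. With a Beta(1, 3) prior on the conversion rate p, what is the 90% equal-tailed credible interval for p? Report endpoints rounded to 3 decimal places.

[0.052, 0.162]

Posterior: Beta(1+7, 3+68) = Beta(8, 71).
Equal-tailed 90% interval: the 0.05 and 0.95 quantiles of Beta(8, 71).
Posterior mean ≈ 0.101, SD ≈ 0.034; a Normal approximation gives roughly [0.046, 0.157].
Exact: F⁻¹(0.05) = 0.052; F⁻¹(0.95) = 0.162.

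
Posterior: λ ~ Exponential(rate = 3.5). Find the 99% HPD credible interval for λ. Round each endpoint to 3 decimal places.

[0.000, 1.316]

The exponential density is strictly decreasing on [0, ∞), so the HPD interval is anchored at 0: [0, q] with P(λ ≤ q) = 0.99.
q = −ln(1 − 0.99) / 3.5 = 4.6052 / 3.5 = 1.316.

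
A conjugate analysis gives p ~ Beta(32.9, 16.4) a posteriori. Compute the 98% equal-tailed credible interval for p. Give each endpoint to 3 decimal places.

Posterior: Beta(32.9, 16.4).
Equal-tailed 98% interval: the 0.01 and 0.99 quantiles of Beta(32.9, 16.4).
Posterior mean ≈ 0.667, SD ≈ 0.066; a Normal approximation gives roughly [0.513, 0.822].
Exact: F⁻¹(0.01) = 0.505; F⁻¹(0.99) = 0.810.

[0.505, 0.810]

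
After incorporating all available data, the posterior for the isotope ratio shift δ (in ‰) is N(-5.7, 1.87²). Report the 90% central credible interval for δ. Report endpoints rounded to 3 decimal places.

The posterior is symmetric, so the 90% equal-tailed interval is δ = -5.7 ± z·1.87 with z = 1.645.
Half-width: 1.645 × 1.87 = 3.076.
-5.7 − 3.076 = -8.776; -5.7 + 3.076 = -2.624.

[-8.776, -2.624]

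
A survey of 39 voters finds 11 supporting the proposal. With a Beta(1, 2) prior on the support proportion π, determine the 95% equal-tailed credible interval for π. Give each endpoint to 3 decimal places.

Posterior: Beta(1+11, 2+28) = Beta(12, 30).
Equal-tailed 95% interval: the 0.025 and 0.975 quantiles of Beta(12, 30).
Posterior mean ≈ 0.286, SD ≈ 0.069; a Normal approximation gives roughly [0.151, 0.421].
Exact: F⁻¹(0.025) = 0.161; F⁻¹(0.975) = 0.429.

[0.161, 0.429]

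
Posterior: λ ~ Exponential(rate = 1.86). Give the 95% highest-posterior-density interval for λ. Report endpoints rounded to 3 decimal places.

The exponential density is strictly decreasing on [0, ∞), so the HPD interval is anchored at 0: [0, q] with P(λ ≤ q) = 0.95.
q = −ln(1 − 0.95) / 1.86 = 2.9957 / 1.86 = 1.611.

[0.000, 1.611]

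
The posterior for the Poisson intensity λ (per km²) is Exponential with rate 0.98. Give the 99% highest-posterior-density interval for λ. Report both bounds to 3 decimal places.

[0.000, 4.699]

The exponential density is strictly decreasing on [0, ∞), so the HPD interval is anchored at 0: [0, q] with P(λ ≤ q) = 0.99.
q = −ln(1 − 0.99) / 0.98 = 4.6052 / 0.98 = 4.699.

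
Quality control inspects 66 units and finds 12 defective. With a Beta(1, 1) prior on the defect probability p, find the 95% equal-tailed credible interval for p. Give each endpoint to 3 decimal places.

Posterior: Beta(1+12, 1+54) = Beta(13, 55).
Equal-tailed 95% interval: the 0.025 and 0.975 quantiles of Beta(13, 55).
Posterior mean ≈ 0.191, SD ≈ 0.047; a Normal approximation gives roughly [0.098, 0.284].
Exact: F⁻¹(0.025) = 0.108; F⁻¹(0.975) = 0.292.

[0.108, 0.292]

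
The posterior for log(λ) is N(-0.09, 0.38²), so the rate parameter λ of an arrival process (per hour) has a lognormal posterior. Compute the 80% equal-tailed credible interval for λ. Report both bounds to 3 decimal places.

[0.562, 1.487]

On the log scale the 80% interval is -0.09 ± 1.282 × 0.38 = [-0.5770, 0.3970].
Exponentiate: [e^-0.5770, e^0.3970] = [0.562, 1.487].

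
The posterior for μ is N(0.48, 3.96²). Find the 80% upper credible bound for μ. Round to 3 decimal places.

Need U with P(μ ≤ U) = 0.80: U = 0.48 + z_{0.2}·3.96.
z = 0.842; U = 0.48 + 0.842 × 3.96 = 3.813.

3.813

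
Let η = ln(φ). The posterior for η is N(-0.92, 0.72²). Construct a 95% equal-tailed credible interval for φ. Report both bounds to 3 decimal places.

[0.097, 1.634]

On the log scale the 95% interval is -0.92 ± 1.960 × 0.72 = [-2.3312, 0.4912].
Exponentiate: [e^-2.3312, e^0.4912] = [0.097, 1.634].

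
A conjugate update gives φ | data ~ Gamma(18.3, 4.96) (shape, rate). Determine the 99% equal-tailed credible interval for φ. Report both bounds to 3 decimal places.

Posterior: Gamma(shape 18.3, rate 4.96).
Equal-tailed 99% interval: Gamma(18.3, 4.96) quantiles at 0.005 and 0.995.
Posterior mean ≈ 3.690, SD ≈ 0.862; a Normal approximation gives roughly [1.468, 5.911].
Exact: lower = 1.845; upper = 6.287.

[1.845, 6.287]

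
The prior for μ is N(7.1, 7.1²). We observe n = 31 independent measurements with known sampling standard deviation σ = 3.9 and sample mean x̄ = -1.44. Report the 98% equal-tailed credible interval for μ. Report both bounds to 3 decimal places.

[-2.979, 0.264]

Posterior precision = 1/7.1² + 31/3.9² = 0.0198 + 2.0381 = 2.0580, so posterior SD = 0.6971.
Posterior mean = (7.1/7.1² + 31·-1.44/3.9²) / 2.0580 = -1.3577.
Interval: -1.3577 ± 2.326 × 0.6971 → [-2.979, 0.264].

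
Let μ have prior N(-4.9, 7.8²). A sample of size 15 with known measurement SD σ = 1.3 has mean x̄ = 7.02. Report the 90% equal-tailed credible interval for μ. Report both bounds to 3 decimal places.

[6.446, 7.550]

Posterior precision = 1/7.8² + 15/1.3² = 0.0164 + 8.8757 = 8.8922, so posterior SD = 0.3353.
Posterior mean = (-4.9/7.8² + 15·7.02/1.3²) / 8.8922 = 6.9980.
Interval: 6.9980 ± 1.645 × 0.3353 → [6.446, 7.550].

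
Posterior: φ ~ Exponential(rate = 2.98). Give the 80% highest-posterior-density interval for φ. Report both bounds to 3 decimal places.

[0.000, 0.540]

The exponential density is strictly decreasing on [0, ∞), so the HPD interval is anchored at 0: [0, q] with P(φ ≤ q) = 0.80.
q = −ln(1 − 0.80) / 2.98 = 1.6094 / 2.98 = 0.540.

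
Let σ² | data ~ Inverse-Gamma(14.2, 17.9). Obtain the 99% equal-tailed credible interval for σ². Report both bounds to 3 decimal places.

[0.695, 2.813]

Inverse-Gamma(14.2, 17.9) quantiles: F⁻¹(0.005) and F⁻¹(0.995).
Equivalently, 1/σ² ~ Gamma(14.2, rate = 17.9); invert its 0.995 and 0.005 quantiles.
Posterior mean ≈ 1.356, SD ≈ 0.388; a Normal approximation gives roughly [0.356, 2.356].
Exact: lower = 0.695; upper = 2.813.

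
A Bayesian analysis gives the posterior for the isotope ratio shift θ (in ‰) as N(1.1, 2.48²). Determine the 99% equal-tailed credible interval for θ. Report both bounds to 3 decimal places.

[-5.288, 7.488]

The posterior is symmetric, so the 99% equal-tailed interval is θ = 1.1 ± z·2.48 with z = 2.576.
Half-width: 2.576 × 2.48 = 6.388.
1.1 − 6.388 = -5.288; 1.1 + 6.388 = 7.488.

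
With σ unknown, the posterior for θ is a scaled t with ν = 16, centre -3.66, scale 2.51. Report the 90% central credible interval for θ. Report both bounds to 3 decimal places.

The t_16 distribution is symmetric; the 90% interval is -3.66 ± t·2.51 with t_{0.95,16} = 1.746.
Half-width: 1.746 × 2.51 = 4.382.
-3.66 − 4.382 = -8.042; -3.66 + 4.382 = 0.722.

[-8.042, 0.722]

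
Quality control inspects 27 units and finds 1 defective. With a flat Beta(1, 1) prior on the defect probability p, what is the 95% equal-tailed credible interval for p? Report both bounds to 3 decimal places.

Posterior: Beta(1+1, 1+26) = Beta(2, 27).
Equal-tailed 95% interval: the 0.025 and 0.975 quantiles of Beta(2, 27).
Posterior mean ≈ 0.069, SD ≈ 0.046; a Normal approximation gives roughly [-0.022, 0.160].
Exact: F⁻¹(0.025) = 0.009; F⁻¹(0.975) = 0.183.

[0.009, 0.183]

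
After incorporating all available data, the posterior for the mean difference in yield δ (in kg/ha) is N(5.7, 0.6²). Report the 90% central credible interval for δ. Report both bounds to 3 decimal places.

[4.713, 6.687]

The posterior is symmetric, so the 90% equal-tailed interval is δ = 5.7 ± z·0.6 with z = 1.645.
Half-width: 1.645 × 0.6 = 0.987.
5.7 − 0.987 = 4.713; 5.7 + 0.987 = 6.687.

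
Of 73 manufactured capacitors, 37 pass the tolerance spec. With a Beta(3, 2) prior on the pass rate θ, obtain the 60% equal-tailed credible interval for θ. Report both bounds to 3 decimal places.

[0.465, 0.561]

Posterior: Beta(3+37, 2+36) = Beta(40, 38).
Equal-tailed 60% interval: the 0.2 and 0.8 quantiles of Beta(40, 38).
Posterior mean ≈ 0.513, SD ≈ 0.056; a Normal approximation gives roughly [0.465, 0.560].
Exact: F⁻¹(0.2) = 0.465; F⁻¹(0.8) = 0.561.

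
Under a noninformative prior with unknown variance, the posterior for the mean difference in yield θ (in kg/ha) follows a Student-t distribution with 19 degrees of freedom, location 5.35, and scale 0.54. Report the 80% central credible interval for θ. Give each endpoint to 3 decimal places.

The t_19 distribution is symmetric; the 80% interval is 5.35 ± t·0.54 with t_{0.9,19} = 1.328.
Half-width: 1.328 × 0.54 = 0.717.
5.35 − 0.717 = 4.633; 5.35 + 0.717 = 6.067.

[4.633, 6.067]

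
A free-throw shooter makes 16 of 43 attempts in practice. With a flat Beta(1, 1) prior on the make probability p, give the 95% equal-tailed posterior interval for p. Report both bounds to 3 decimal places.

Posterior: Beta(1+16, 1+27) = Beta(17, 28).
Equal-tailed 95% interval: the 0.025 and 0.975 quantiles of Beta(17, 28).
Posterior mean ≈ 0.378, SD ≈ 0.071; a Normal approximation gives roughly [0.238, 0.518].
Exact: F⁻¹(0.025) = 0.244; F⁻¹(0.975) = 0.522.

[0.244, 0.522]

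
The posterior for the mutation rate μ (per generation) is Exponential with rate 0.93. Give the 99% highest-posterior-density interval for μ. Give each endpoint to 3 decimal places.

[0.000, 4.952]

The exponential density is strictly decreasing on [0, ∞), so the HPD interval is anchored at 0: [0, q] with P(μ ≤ q) = 0.99.
q = −ln(1 − 0.99) / 0.93 = 4.6052 / 0.93 = 4.952.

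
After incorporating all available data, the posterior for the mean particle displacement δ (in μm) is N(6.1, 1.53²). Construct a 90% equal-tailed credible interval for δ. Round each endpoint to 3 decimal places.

The posterior is symmetric, so the 90% equal-tailed interval is δ = 6.1 ± z·1.53 with z = 1.645.
Half-width: 1.645 × 1.53 = 2.517.
6.1 − 2.517 = 3.583; 6.1 + 2.517 = 8.617.

[3.583, 8.617]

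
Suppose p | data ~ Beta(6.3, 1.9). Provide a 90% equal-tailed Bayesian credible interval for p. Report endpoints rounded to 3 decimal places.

Posterior: Beta(6.3, 1.9).
Equal-tailed 90% interval: the 0.05 and 0.95 quantiles of Beta(6.3, 1.9).
Posterior mean ≈ 0.768, SD ≈ 0.139; a Normal approximation gives roughly [0.539, 0.997].
Exact: F⁻¹(0.05) = 0.505; F⁻¹(0.95) = 0.954.

[0.505, 0.954]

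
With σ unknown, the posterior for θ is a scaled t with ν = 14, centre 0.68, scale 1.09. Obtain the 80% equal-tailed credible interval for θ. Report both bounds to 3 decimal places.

The t_14 distribution is symmetric; the 80% interval is 0.68 ± t·1.09 with t_{0.9,14} = 1.345.
Half-width: 1.345 × 1.09 = 1.466.
0.68 − 1.466 = -0.786; 0.68 + 1.466 = 2.146.

[-0.786, 2.146]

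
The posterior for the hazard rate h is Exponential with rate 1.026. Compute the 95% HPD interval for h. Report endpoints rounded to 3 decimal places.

The exponential density is strictly decreasing on [0, ∞), so the HPD interval is anchored at 0: [0, q] with P(h ≤ q) = 0.95.
q = −ln(1 − 0.95) / 1.026 = 2.9957 / 1.026 = 2.920.

[0.000, 2.920]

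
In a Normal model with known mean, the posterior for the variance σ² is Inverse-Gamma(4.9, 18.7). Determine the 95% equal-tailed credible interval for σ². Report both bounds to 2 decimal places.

[1.85, 11.93]

Inverse-Gamma(4.9, 18.7) quantiles: F⁻¹(0.025) and F⁻¹(0.975).
Equivalently, 1/σ² ~ Gamma(4.9, rate = 18.7); invert its 0.975 and 0.025 quantiles.
Posterior mean ≈ 4.79, SD ≈ 2.82; a Normal approximation gives roughly [-0.72, 10.31].
Exact: lower = 1.85; upper = 11.93.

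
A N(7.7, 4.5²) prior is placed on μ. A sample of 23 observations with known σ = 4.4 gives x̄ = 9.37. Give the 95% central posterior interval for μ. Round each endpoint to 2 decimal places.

[7.54, 11.07]

Posterior precision = 1/4.5² + 23/4.4² = 0.0494 + 1.1880 = 1.2374, so posterior SD = 0.8990.
Posterior mean = (7.7/4.5² + 23·9.37/4.4²) / 1.2374 = 9.3034.
Interval: 9.3034 ± 1.960 × 0.8990 → [7.54, 11.07].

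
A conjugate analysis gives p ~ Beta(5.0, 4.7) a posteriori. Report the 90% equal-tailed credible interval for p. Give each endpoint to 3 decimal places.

[0.262, 0.766]

Posterior: Beta(5.0, 4.7).
Equal-tailed 90% interval: the 0.05 and 0.95 quantiles of Beta(5.0, 4.7).
Posterior mean ≈ 0.515, SD ≈ 0.153; a Normal approximation gives roughly [0.264, 0.767].
Exact: F⁻¹(0.05) = 0.262; F⁻¹(0.95) = 0.766.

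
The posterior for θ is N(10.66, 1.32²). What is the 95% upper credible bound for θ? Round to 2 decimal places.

Need U with P(θ ≤ U) = 0.95: U = 10.66 + z_{0.05}·1.32.
z = 1.645; U = 10.66 + 1.645 × 1.32 = 12.83.

12.83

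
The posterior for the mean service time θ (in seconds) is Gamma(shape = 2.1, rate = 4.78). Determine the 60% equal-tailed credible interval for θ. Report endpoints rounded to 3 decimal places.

Posterior: Gamma(shape 2.1, rate 4.78).
Equal-tailed 60% interval: Gamma(2.1, 4.78) quantiles at 0.2 and 0.8.
Posterior mean ≈ 0.439, SD ≈ 0.303; a Normal approximation gives roughly [0.184, 0.694].
Exact: lower = 0.187; upper = 0.654.

[0.187, 0.654]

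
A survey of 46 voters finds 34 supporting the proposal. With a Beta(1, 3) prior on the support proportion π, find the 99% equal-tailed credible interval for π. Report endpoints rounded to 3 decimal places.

Posterior: Beta(1+34, 3+12) = Beta(35, 15).
Equal-tailed 99% interval: the 0.005 and 0.995 quantiles of Beta(35, 15).
Posterior mean ≈ 0.700, SD ≈ 0.064; a Normal approximation gives roughly [0.535, 0.865].
Exact: F⁻¹(0.005) = 0.523; F⁻¹(0.995) = 0.848.

[0.523, 0.848]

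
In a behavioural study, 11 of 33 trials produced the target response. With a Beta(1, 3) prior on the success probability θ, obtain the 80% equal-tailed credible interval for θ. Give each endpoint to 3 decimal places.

Posterior: Beta(1+11, 3+22) = Beta(12, 25).
Equal-tailed 80% interval: the 0.1 and 0.9 quantiles of Beta(12, 25).
Posterior mean ≈ 0.324, SD ≈ 0.076; a Normal approximation gives roughly [0.227, 0.422].
Exact: F⁻¹(0.1) = 0.228; F⁻¹(0.9) = 0.424.

[0.228, 0.424]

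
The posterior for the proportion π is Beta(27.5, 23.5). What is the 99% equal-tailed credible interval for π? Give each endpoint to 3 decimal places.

[0.361, 0.711]

Posterior: Beta(27.5, 23.5).
Equal-tailed 99% interval: the 0.005 and 0.995 quantiles of Beta(27.5, 23.5).
Posterior mean ≈ 0.539, SD ≈ 0.069; a Normal approximation gives roughly [0.361, 0.717].
Exact: F⁻¹(0.005) = 0.361; F⁻¹(0.995) = 0.711.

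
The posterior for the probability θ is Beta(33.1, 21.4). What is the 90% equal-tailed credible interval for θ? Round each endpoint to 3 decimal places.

Posterior: Beta(33.1, 21.4).
Equal-tailed 90% interval: the 0.05 and 0.95 quantiles of Beta(33.1, 21.4).
Posterior mean ≈ 0.607, SD ≈ 0.066; a Normal approximation gives roughly [0.500, 0.715].
Exact: F⁻¹(0.05) = 0.497; F⁻¹(0.95) = 0.713.

[0.497, 0.713]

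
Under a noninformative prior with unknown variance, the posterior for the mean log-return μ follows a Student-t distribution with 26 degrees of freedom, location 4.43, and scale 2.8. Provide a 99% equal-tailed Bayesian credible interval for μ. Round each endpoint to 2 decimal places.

The t_26 distribution is symmetric; the 99% interval is 4.43 ± t·2.8 with t_{0.995,26} = 2.779.
Half-width: 2.779 × 2.8 = 7.78.
4.43 − 7.78 = -3.35; 4.43 + 7.78 = 12.21.

[-3.35, 12.21]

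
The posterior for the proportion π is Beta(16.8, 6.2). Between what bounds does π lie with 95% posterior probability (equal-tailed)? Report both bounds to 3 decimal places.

[0.536, 0.887]

Posterior: Beta(16.8, 6.2).
Equal-tailed 95% interval: the 0.025 and 0.975 quantiles of Beta(16.8, 6.2).
Posterior mean ≈ 0.730, SD ≈ 0.091; a Normal approximation gives roughly [0.553, 0.908].
Exact: F⁻¹(0.025) = 0.536; F⁻¹(0.975) = 0.887.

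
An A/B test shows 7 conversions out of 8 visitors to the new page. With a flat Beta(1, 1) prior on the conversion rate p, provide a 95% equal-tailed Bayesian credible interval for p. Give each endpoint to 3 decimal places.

[0.518, 0.972]

Posterior: Beta(1+7, 1+1) = Beta(8, 2).
Equal-tailed 95% interval: the 0.025 and 0.975 quantiles of Beta(8, 2).
Posterior mean ≈ 0.800, SD ≈ 0.121; a Normal approximation gives roughly [0.564, 1.036].
Exact: F⁻¹(0.025) = 0.518; F⁻¹(0.975) = 0.972.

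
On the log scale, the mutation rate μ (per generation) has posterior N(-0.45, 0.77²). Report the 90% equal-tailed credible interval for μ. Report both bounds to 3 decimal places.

[0.180, 2.263]

On the log scale the 90% interval is -0.45 ± 1.645 × 0.77 = [-1.7165, 0.8165].
Exponentiate: [e^-1.7165, e^0.8165] = [0.180, 2.263].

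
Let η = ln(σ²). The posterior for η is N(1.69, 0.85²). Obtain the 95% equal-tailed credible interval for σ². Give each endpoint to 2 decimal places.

On the log scale the 95% interval is 1.69 ± 1.960 × 0.85 = [0.0240, 3.3560].
Exponentiate: [e^0.0240, e^3.3560] = [1.02, 28.67].

[1.02, 28.67]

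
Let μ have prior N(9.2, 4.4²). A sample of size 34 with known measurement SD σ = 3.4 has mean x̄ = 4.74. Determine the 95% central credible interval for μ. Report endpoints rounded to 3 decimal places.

Posterior precision = 1/4.4² + 34/3.4² = 0.0517 + 2.9412 = 2.9928, so posterior SD = 0.5780.
Posterior mean = (9.2/4.4² + 34·4.74/3.4²) / 2.9928 = 4.8170.
Interval: 4.8170 ± 1.960 × 0.5780 → [3.684, 5.950].

[3.684, 5.950]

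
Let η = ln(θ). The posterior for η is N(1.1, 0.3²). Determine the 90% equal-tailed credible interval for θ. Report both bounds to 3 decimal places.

[1.834, 4.921]

On the log scale the 90% interval is 1.1 ± 1.645 × 0.3 = [0.6065, 1.5935].
Exponentiate: [e^0.6065, e^1.5935] = [1.834, 4.921].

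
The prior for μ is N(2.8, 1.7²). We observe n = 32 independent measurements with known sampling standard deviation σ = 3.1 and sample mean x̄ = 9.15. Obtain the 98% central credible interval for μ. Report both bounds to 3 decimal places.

[7.339, 9.766]

Posterior precision = 1/1.7² + 32/3.1² = 0.3460 + 3.3299 = 3.6759, so posterior SD = 0.5216.
Posterior mean = (2.8/1.7² + 32·9.15/3.1²) / 3.6759 = 8.5523.
Interval: 8.5523 ± 2.326 × 0.5216 → [7.339, 9.766].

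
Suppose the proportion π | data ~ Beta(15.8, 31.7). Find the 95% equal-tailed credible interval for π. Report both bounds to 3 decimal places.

[0.207, 0.471]

Posterior: Beta(15.8, 31.7).
Equal-tailed 95% interval: the 0.025 and 0.975 quantiles of Beta(15.8, 31.7).
Posterior mean ≈ 0.333, SD ≈ 0.068; a Normal approximation gives roughly [0.200, 0.465].
Exact: F⁻¹(0.025) = 0.207; F⁻¹(0.975) = 0.471.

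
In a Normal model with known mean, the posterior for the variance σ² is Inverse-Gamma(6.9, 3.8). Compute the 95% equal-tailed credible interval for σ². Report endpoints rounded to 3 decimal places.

[0.294, 1.381]

Inverse-Gamma(6.9, 3.8) quantiles: F⁻¹(0.025) and F⁻¹(0.975).
Equivalently, 1/σ² ~ Gamma(6.9, rate = 3.8); invert its 0.975 and 0.025 quantiles.
Posterior mean ≈ 0.644, SD ≈ 0.291; a Normal approximation gives roughly [0.074, 1.214].
Exact: lower = 0.294; upper = 1.381.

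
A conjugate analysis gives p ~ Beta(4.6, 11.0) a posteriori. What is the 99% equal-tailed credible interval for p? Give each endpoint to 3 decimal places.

[0.069, 0.613]

Posterior: Beta(4.6, 11.0).
Equal-tailed 99% interval: the 0.005 and 0.995 quantiles of Beta(4.6, 11.0).
Posterior mean ≈ 0.295, SD ≈ 0.112; a Normal approximation gives roughly [0.007, 0.583].
Exact: F⁻¹(0.005) = 0.069; F⁻¹(0.995) = 0.613.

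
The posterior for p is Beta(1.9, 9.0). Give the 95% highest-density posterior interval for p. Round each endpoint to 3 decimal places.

[0.005, 0.388]

The posterior is unimodal and skewed, so the HPD interval has equal density at both endpoints and is the shortest 95% interval.
Solving f(0.005) = f(0.388) with F(0.388) − F(0.005) = 0.95 gives [0.005, 0.388].
For comparison, the equal-tailed interval is [0.022, 0.436]; the HPD is narrower and shifted toward the mode.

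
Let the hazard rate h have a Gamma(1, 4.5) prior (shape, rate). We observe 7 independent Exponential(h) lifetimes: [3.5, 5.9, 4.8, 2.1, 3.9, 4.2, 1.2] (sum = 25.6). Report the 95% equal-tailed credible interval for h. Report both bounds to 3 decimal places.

[0.115, 0.479]

Posterior: Gamma(1+7, 4.5+25.6) = Gamma(8, 30.1) (shape, rate).
Equal-tailed 95% interval: Gamma(8, 30.1) quantiles at 0.025 and 0.975.
Posterior mean ≈ 0.266, SD ≈ 0.094; a Normal approximation gives roughly [0.082, 0.450].
Exact: lower = 0.115; upper = 0.479.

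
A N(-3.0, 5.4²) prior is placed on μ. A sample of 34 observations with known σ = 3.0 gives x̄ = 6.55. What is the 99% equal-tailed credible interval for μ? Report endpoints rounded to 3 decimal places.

[5.145, 7.783]

Posterior precision = 1/5.4² + 34/3.0² = 0.0343 + 3.7778 = 3.8121, so posterior SD = 0.5122.
Posterior mean = (-3.0/5.4² + 34·6.55/3.0²) / 3.8121 = 6.4641.
Interval: 6.4641 ± 2.576 × 0.5122 → [5.145, 7.783].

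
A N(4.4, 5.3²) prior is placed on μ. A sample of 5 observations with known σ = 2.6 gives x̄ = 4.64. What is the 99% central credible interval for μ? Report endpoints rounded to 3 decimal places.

[1.703, 7.554]

Posterior precision = 1/5.3² + 5/2.6² = 0.0356 + 0.7396 = 0.7752, so posterior SD = 1.1357.
Posterior mean = (4.4/5.3² + 5·4.64/2.6²) / 0.7752 = 4.6290.
Interval: 4.6290 ± 2.576 × 1.1357 → [1.703, 7.554].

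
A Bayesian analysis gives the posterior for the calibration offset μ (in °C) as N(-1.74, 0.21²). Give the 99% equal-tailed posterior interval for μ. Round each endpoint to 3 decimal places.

The posterior is symmetric, so the 99% equal-tailed interval is μ = -1.74 ± z·0.21 with z = 2.576.
Half-width: 2.576 × 0.21 = 0.541.
-1.74 − 0.541 = -2.281; -1.74 + 0.541 = -1.199.

[-2.281, -1.199]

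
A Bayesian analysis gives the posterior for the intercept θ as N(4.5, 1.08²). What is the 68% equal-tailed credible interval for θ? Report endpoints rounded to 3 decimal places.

[3.426, 5.574]

The posterior is symmetric, so the 68% equal-tailed interval is θ = 4.5 ± z·1.08 with z = 0.994.
Half-width: 0.994 × 1.08 = 1.074.
4.5 − 1.074 = 3.426; 4.5 + 1.074 = 5.574.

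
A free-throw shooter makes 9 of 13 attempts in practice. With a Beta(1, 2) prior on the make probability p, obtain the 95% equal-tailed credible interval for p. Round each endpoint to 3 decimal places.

Posterior: Beta(1+9, 2+4) = Beta(10, 6).
Equal-tailed 95% interval: the 0.025 and 0.975 quantiles of Beta(10, 6).
Posterior mean ≈ 0.625, SD ≈ 0.117; a Normal approximation gives roughly [0.395, 0.855].
Exact: F⁻¹(0.025) = 0.384; F⁻¹(0.975) = 0.837.

[0.384, 0.837]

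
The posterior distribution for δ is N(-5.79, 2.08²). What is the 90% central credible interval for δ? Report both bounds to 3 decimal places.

The posterior is symmetric, so the 90% equal-tailed interval is δ = -5.79 ± z·2.08 with z = 1.645.
Half-width: 1.645 × 2.08 = 3.421.
-5.79 − 3.421 = -9.211; -5.79 + 3.421 = -2.369.

[-9.211, -2.369]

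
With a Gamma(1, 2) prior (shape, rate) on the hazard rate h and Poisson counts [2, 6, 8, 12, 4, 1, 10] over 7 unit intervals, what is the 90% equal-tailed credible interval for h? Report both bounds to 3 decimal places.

[3.743, 6.161]

Posterior: Gamma(1+43, 2+7) = Gamma(44, 9) (shape, rate).
Equal-tailed 90% interval: Gamma(44, 9) quantiles at 0.05 and 0.95.
Posterior mean ≈ 4.889, SD ≈ 0.737; a Normal approximation gives roughly [3.677, 6.101].
Exact: lower = 3.743; upper = 6.161.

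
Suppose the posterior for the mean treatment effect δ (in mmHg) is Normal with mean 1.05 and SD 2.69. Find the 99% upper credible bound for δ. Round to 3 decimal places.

Need U with P(δ ≤ U) = 0.99: U = 1.05 + z_{0.01}·2.69.
z = 2.326; U = 1.05 + 2.326 × 2.69 = 7.308.

7.308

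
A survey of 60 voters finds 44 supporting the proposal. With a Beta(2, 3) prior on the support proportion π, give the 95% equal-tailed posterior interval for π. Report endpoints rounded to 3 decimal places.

Posterior: Beta(2+44, 3+16) = Beta(46, 19).
Equal-tailed 95% interval: the 0.025 and 0.975 quantiles of Beta(46, 19).
Posterior mean ≈ 0.708, SD ≈ 0.056; a Normal approximation gives roughly [0.598, 0.817].
Exact: F⁻¹(0.025) = 0.592; F⁻¹(0.975) = 0.811.

[0.592, 0.811]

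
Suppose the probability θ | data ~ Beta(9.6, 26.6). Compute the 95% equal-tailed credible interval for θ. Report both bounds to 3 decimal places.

Posterior: Beta(9.6, 26.6).
Equal-tailed 95% interval: the 0.025 and 0.975 quantiles of Beta(9.6, 26.6).
Posterior mean ≈ 0.265, SD ≈ 0.072; a Normal approximation gives roughly [0.123, 0.407].
Exact: F⁻¹(0.025) = 0.137; F⁻¹(0.975) = 0.418.

[0.137, 0.418]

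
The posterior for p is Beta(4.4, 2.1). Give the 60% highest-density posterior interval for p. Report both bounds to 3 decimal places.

The posterior is unimodal and skewed, so the HPD interval has equal density at both endpoints and is the shortest 60% interval.
Solving f(0.588) = f(0.883) with F(0.883) − F(0.588) = 0.60 gives [0.588, 0.883].
For comparison, the equal-tailed interval is [0.528, 0.834]; the HPD is narrower and shifted toward the mode.

[0.588, 0.883]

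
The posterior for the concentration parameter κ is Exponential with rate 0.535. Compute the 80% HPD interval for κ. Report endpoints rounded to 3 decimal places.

The exponential density is strictly decreasing on [0, ∞), so the HPD interval is anchored at 0: [0, q] with P(κ ≤ q) = 0.80.
q = −ln(1 − 0.80) / 0.535 = 1.6094 / 0.535 = 3.008.

[0.000, 3.008]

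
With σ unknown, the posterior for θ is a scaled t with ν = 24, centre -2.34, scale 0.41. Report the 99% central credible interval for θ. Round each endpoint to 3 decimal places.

[-3.487, -1.193]

The t_24 distribution is symmetric; the 99% interval is -2.34 ± t·0.41 with t_{0.995,24} = 2.797.
Half-width: 2.797 × 0.41 = 1.147.
-2.34 − 1.147 = -3.487; -2.34 + 1.147 = -1.193.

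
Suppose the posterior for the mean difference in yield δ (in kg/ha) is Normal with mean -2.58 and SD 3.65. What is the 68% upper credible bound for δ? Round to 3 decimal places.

Need U with P(δ ≤ U) = 0.68: U = -2.58 + z_{0.32}·3.65.
z = 0.468; U = -2.58 + 0.468 × 3.65 = -0.873.

-0.873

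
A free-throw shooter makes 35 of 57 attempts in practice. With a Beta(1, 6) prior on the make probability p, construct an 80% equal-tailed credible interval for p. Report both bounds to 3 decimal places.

[0.483, 0.641]

Posterior: Beta(1+35, 6+22) = Beta(36, 28).
Equal-tailed 80% interval: the 0.1 and 0.9 quantiles of Beta(36, 28).
Posterior mean ≈ 0.562, SD ≈ 0.062; a Normal approximation gives roughly [0.484, 0.641].
Exact: F⁻¹(0.1) = 0.483; F⁻¹(0.9) = 0.641.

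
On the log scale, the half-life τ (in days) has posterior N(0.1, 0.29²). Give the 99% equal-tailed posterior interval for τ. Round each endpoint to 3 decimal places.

[0.524, 2.333]

On the log scale the 99% interval is 0.1 ± 2.576 × 0.29 = [-0.6470, 0.8470].
Exponentiate: [e^-0.6470, e^0.8470] = [0.524, 2.333].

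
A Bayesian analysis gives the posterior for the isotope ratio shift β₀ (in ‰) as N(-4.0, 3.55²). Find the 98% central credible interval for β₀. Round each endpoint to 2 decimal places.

The posterior is symmetric, so the 98% equal-tailed interval is β₀ = -4.0 ± z·3.55 with z = 2.326.
Half-width: 2.326 × 3.55 = 8.26.
-4.0 − 8.26 = -12.26; -4.0 + 8.26 = 4.26.

[-12.26, 4.26]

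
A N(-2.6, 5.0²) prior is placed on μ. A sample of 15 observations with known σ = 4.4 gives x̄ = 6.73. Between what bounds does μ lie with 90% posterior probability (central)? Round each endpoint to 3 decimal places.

Posterior precision = 1/5.0² + 15/4.4² = 0.0400 + 0.7748 = 0.8148, so posterior SD = 1.1078.
Posterior mean = (-2.6/5.0² + 15·6.73/4.4²) / 0.8148 = 6.2720.
Interval: 6.2720 ± 1.645 × 1.1078 → [4.450, 8.094].

[4.450, 8.094]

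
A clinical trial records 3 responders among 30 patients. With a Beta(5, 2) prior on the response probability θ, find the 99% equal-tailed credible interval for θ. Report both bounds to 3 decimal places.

[0.076, 0.412]

Posterior: Beta(5+3, 2+27) = Beta(8, 29).
Equal-tailed 99% interval: the 0.005 and 0.995 quantiles of Beta(8, 29).
Posterior mean ≈ 0.216, SD ≈ 0.067; a Normal approximation gives roughly [0.044, 0.388].
Exact: F⁻¹(0.005) = 0.076; F⁻¹(0.995) = 0.412.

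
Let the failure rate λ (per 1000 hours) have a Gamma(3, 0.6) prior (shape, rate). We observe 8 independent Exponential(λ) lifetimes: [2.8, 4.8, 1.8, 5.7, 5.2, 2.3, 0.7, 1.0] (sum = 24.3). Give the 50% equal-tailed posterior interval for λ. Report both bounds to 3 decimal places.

[0.346, 0.523]

Posterior: Gamma(3+8, 0.6+24.3) = Gamma(11, 24.9) (shape, rate).
Equal-tailed 50% interval: Gamma(11, 24.9) quantiles at 0.25 and 0.75.
Posterior mean ≈ 0.442, SD ≈ 0.133; a Normal approximation gives roughly [0.352, 0.532].
Exact: lower = 0.346; upper = 0.523.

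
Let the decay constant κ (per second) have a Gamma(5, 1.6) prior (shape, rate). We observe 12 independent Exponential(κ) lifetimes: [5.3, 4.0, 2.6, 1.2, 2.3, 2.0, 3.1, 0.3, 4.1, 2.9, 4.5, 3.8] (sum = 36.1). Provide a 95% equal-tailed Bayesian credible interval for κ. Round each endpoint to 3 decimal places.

[0.263, 0.689]

Posterior: Gamma(5+12, 1.6+36.1) = Gamma(17, 37.7) (shape, rate).
Equal-tailed 95% interval: Gamma(17, 37.7) quantiles at 0.025 and 0.975.
Posterior mean ≈ 0.451, SD ≈ 0.109; a Normal approximation gives roughly [0.237, 0.665].
Exact: lower = 0.263; upper = 0.689.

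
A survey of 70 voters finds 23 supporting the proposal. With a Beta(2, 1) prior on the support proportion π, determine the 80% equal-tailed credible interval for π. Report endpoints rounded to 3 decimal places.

[0.272, 0.414]

Posterior: Beta(2+23, 1+47) = Beta(25, 48).
Equal-tailed 80% interval: the 0.1 and 0.9 quantiles of Beta(25, 48).
Posterior mean ≈ 0.342, SD ≈ 0.055; a Normal approximation gives roughly [0.272, 0.413].
Exact: F⁻¹(0.1) = 0.272; F⁻¹(0.9) = 0.414.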